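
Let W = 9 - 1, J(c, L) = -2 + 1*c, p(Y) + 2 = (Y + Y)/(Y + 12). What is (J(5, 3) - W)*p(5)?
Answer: 120/17 ≈ 7.0588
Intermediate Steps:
p(Y) = -2 + 2*Y/(12 + Y) (p(Y) = -2 + (Y + Y)/(Y + 12) = -2 + (2*Y)/(12 + Y) = -2 + 2*Y/(12 + Y))
J(c, L) = -2 + c
W = 8
(J(5, 3) - W)*p(5) = ((-2 + 5) - 1*8)*(-24/(12 + 5)) = (3 - 8)*(-24/17) = -(-120)/17 = -5*(-24/17) = 120/17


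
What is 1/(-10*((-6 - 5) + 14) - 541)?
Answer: -1/571 ≈ -0.0017513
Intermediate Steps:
1/(-10*((-6 - 5) + 14) - 541) = 1/(-10*(-11 + 14) - 541) = 1/(-10*3 - 541) = 1/(-30 - 541) = 1/(-571) = -1/571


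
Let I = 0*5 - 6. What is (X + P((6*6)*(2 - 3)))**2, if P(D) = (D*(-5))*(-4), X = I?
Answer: 527076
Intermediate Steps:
I = -6 (I = 0 - 6 = -6)
X = -6
P(D) = 20*D (P(D) = -5*D*(-4) = 20*D)
(X + P((6*6)*(2 - 3)))**2 = (-6 + 20*((6*6)*(2 - 3)))**2 = (-6 + 20*(36*(-1)))**2 = (-6 + 20*(-36))**2 = (-6 - 720)**2 = (-726)**2 = 527076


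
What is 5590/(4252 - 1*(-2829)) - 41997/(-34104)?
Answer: 162674039/80496808 ≈ 2.0209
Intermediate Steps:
5590/(4252 - 1*(-2829)) - 41997/(-34104) = 5590/(4252 + 2829) - 41997*(-1/34104) = 5590/7081 + 13999/11368 = 162674039/80496808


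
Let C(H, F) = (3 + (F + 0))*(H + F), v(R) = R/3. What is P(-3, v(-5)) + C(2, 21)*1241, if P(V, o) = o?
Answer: 2055091/3 ≈ 6.8503e+5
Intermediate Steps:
v(R) = R/3 (v(R) = R*(⅓) = R/3)
C(H, F) = (3 + F)*(F + H)
P(-3, v(-5)) + C(2, 21)*1241 = (⅓)*(-5) + (21² + 3*21 + 3*2 + 21*2)*1241 = -5/3 + (441 + 63 + 6 + 42)*1241 = -5/3 + 552*1241 = -5/3 + 685032 = 2055091/3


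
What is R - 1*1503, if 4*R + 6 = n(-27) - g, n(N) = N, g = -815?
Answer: -2615/2 ≈ -1307.5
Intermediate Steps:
R = 391/2 (R = -3/2 + (-27 - 1*(-815))/4 = -3/2 + (-27 + 815)/4 = -3/2 + (¼)*788 = -3/2 + 197 = 391/2 ≈ 195.50)
R - 1*1503 = 391/2 - 1*1503 = 391/2 - 1503 = -2615/2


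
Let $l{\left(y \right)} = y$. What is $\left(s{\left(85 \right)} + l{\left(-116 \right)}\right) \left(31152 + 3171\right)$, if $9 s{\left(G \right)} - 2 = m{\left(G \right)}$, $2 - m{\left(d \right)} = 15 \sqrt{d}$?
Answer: $- \frac{11898640}{3} - 57205 \sqrt{85} \approx -4.4936 \cdot 10^{6}$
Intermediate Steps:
$m{\left(d \right)} = 2 - 15 \sqrt{d}$
$s{\left(G \right)} = \frac{4}{9} - \frac{5 \sqrt{G}}{3}$ ($s{\left(G \right)} = \frac{2}{9} + \frac{2 - 15 \sqrt{G}}{9} = \frac{2}{9} - \left(- \frac{2}{9} + \frac{5 \sqrt{G}}{3}\right) = \frac{4}{9} - \frac{5 \sqrt{G}}{3}$)
$\left(s{\left(85 \right)} + l{\left(-116 \right)}\right) \left(31152 + 3171\right) = \left(\left(\frac{4}{9} - \frac{5 \sqrt{85}}{3}\right) - 116\right) \left(31152 + 3171\right) = \left(- \frac{1040}{9} - \frac{5 \sqrt{85}}{3}\right) 34323 = - \frac{11898640}{3} - 57205 \sqrt{85}$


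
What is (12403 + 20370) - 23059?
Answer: 9714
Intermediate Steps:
(12403 + 20370) - 23059 = 32773 - 23059 = 9714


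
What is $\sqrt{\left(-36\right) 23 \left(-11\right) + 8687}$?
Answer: $\sqrt{17795} \approx 133.4$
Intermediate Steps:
$\sqrt{\left(-36\right) 23 \left(-11\right) + 8687} = \sqrt{\left(-828\right) \left(-11\right) + 8687} = \sqrt{9108 + 8687} = \sqrt{17795}$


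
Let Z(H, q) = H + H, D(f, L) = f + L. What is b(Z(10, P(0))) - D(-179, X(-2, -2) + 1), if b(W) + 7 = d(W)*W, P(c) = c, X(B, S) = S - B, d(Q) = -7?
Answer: 31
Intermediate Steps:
D(f, L) = L + f
Z(H, q) = 2*H
b(W) = -7 - 7*W
b(Z(10, P(0))) - D(-179, X(-2, -2) + 1) = (-7 - 14*10) - (((-2 - 1*(-2)) + 1) - 179) = (-7 - 7*20) - (((-2 + 2) + 1) - 179) = (-7 - 140) - ((0 + 1) - 179) = -147 - (1 - 179) = -147 - 1*(-178) = -147 + 178 = 31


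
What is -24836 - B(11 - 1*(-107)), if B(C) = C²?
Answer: -38760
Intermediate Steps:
-24836 - B(11 - 1*(-107)) = -24836 - (11 - 1*(-107))² = -24836 - (11 + 107)² = -24836 - 1*118² = -24836 - 1*13924 = -24836 - 13924 = -38760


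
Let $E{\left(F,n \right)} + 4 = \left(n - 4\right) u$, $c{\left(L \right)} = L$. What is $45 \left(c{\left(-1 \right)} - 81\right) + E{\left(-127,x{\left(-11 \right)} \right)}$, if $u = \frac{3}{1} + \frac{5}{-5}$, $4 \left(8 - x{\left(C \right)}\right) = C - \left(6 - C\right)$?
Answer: $-3672$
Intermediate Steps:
$x{\left(C \right)} = \frac{19}{2} - \frac{C}{2}$ ($x{\left(C \right)} = 8 - \frac{C - \left(6 - C\right)}{4} = 8 - \frac{C + \left(-6 + C\right)}{4} = 8 - \frac{-6 + 2 C}{4} = 8 - \left(- \frac{3}{2} + \frac{C}{2}\right) = \frac{19}{2} - \frac{C}{2}$)
$u = 2$ ($u = 3 \cdot 1 + 5 \left(- \frac{1}{5}\right) = 3 - 1 = 2$)
$E{\left(F,n \right)} = -12 + 2 n$ ($E{\left(F,n \right)} = -4 + \left(n - 4\right) 2 = -4 + \left(-4 + n\right) 2 = -4 + \left(-8 + 2 n\right) = -12 + 2 n$)
$45 \left(c{\left(-1 \right)} - 81\right) + E{\left(-127,x{\left(-11 \right)} \right)} = 45 \left(-1 - 81\right) - \left(12 - 2 \left(\frac{19}{2} - - \frac{11}{2}\right)\right) = 45 \left(-82\right) - \left(12 - 2 \left(\frac{19}{2} + \frac{11}{2}\right)\right) = -3690 + \left(-12 + 2 \cdot 15\right) = -3690 + \left(-12 + 30\right) = -3690 + 18 = -3672$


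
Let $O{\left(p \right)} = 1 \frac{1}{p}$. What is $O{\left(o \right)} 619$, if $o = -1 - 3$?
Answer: $- \frac{619}{4} \approx -154.75$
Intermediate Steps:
$o = -4$
$O{\left(p \right)} = \frac{1}{p}$
$O{\left(o \right)} 619 = \frac{1}{-4} \cdot 619 = \left(- \frac{1}{4}\right) 619 = - \frac{619}{4}$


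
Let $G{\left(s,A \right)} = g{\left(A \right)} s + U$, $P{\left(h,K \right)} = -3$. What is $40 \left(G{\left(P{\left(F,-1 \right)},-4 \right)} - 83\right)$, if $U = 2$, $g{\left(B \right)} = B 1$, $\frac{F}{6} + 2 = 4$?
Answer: $-2760$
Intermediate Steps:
$F = 12$ ($F = -12 + 6 \cdot 4 = -12 + 24 = 12$)
$g{\left(B \right)} = B$
$G{\left(s,A \right)} = 2 + A s$ ($G{\left(s,A \right)} = A s + 2 = 2 + A s$)
$40 \left(G{\left(P{\left(F,-1 \right)},-4 \right)} - 83\right) = 40 \left(\left(2 - -12\right) - 83\right) = 40 \left(\left(2 + 12\right) - 83\right) = 40 \left(14 - 83\right) = 40 \left(-69\right) = -2760$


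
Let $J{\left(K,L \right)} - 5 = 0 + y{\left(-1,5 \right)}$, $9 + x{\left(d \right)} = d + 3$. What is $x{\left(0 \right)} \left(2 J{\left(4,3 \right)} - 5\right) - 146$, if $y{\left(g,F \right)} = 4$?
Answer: $-224$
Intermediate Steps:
$x{\left(d \right)} = -6 + d$ ($x{\left(d \right)} = -9 + \left(d + 3\right) = -9 + \left(3 + d\right) = -6 + d$)
$J{\left(K,L \right)} = 9$ ($J{\left(K,L \right)} = 5 + \left(0 + 4\right) = 5 + 4 = 9$)
$x{\left(0 \right)} \left(2 J{\left(4,3 \right)} - 5\right) - 146 = \left(-6 + 0\right) \left(2 \cdot 9 - 5\right) - 146 = - 6 \left(18 - 5\right) - 146 = \left(-6\right) 13 - 146 = -78 - 146 = -224$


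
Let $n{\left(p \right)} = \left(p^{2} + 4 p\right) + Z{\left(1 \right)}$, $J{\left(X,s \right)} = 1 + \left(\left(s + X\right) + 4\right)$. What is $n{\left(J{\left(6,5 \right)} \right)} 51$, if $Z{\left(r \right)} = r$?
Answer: $16371$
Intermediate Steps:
$J{\left(X,s \right)} = 5 + X + s$ ($J{\left(X,s \right)} = 1 + \left(\left(X + s\right) + 4\right) = 1 + \left(4 + X + s\right) = 5 + X + s$)
$n{\left(p \right)} = 1 + p^{2} + 4 p$ ($n{\left(p \right)} = \left(p^{2} + 4 p\right) + 1 = 1 + p^{2} + 4 p$)
$n{\left(J{\left(6,5 \right)} \right)} 51 = \left(1 + \left(5 + 6 + 5\right)^{2} + 4 \left(5 + 6 + 5\right)\right) 51 = \left(1 + 16^{2} + 4 \cdot 16\right) 51 = \left(1 + 256 + 64\right) 51 = 321 \cdot 51 = 16371$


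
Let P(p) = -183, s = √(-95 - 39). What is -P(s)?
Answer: 183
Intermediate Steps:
s = I*√134 (s = √(-134) = I*√134 ≈ 11.576*I)
-P(s) = -1*(-183) = 183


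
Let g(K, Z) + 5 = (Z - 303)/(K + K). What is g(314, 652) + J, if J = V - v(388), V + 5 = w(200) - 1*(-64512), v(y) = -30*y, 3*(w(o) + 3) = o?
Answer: 143572523/1884 ≈ 76206.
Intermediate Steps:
w(o) = -3 + o/3
g(K, Z) = -5 + (-303 + Z)/(2*K) (g(K, Z) = -5 + (Z - 303)/(K + K) = -5 + (-303 + Z)/((2*K)) = -5 + (-303 + Z)*(1/(2*K)) = -5 + (-303 + Z)/(2*K))
V = 193712/3 (V = -5 + ((-3 + (⅓)*200) - 1*(-64512)) = -5 + ((-3 + 200/3) + 64512) = -5 + (191/3 + 64512) = -5 + 193727/3 = 193712/3 ≈ 64571.)
J = 228632/3 (J = 193712/3 - (-30)*388 = 193712/3 - 1*(-11640) = 193712/3 + 11640 = 228632/3 ≈ 76211.)
g(314, 652) + J = (½)*(-303 + 652 - 10*314)/314 + 228632/3 = (½)*(1/314)*(-303 + 652 - 3140) + 228632/3 = (½)*(1/314)*(-2791) + 228632/3 = -2791/628 + 228632/3 = 143572523/1884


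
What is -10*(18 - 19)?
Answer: 10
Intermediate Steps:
-10*(18 - 19) = -10*(-1) = 10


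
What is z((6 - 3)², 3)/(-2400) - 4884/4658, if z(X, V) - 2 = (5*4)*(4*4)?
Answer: -3305369/2794800 ≈ -1.1827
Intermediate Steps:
z(X, V) = 322 (z(X, V) = 2 + (5*4)*(4*4) = 2 + 20*16 = 2 + 320 = 322)
z((6 - 3)², 3)/(-2400) - 4884/4658 = 322/(-2400) - 4884/4658 = 322*(-1/2400) - 4884*1/4658 = -161/1200 - 2442/2329 = -3305369/2794800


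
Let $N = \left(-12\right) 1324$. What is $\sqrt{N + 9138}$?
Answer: $15 i \sqrt{30} \approx 82.158 i$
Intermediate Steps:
$N = -15888$
$\sqrt{N + 9138} = \sqrt{-15888 + 9138} = \sqrt{-6750} = 15 i \sqrt{30}$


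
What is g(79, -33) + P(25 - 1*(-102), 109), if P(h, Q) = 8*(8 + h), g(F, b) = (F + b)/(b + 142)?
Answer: 117766/109 ≈ 1080.4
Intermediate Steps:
g(F, b) = (F + b)/(142 + b)
P(h, Q) = 64 + 8*h
g(79, -33) + P(25 - 1*(-102), 109) = (79 - 33)/(142 - 33) + (64 + 8*(25 - 1*(-102))) = 46/109 + (64 + 8*(25 + 102)) = (1/109)*46 + (64 + 8*127) = 46/109 + (64 + 1016) = 46/109 + 1080 = 117766/109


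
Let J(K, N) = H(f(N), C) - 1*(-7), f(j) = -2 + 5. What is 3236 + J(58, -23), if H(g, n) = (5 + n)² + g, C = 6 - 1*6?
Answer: 3271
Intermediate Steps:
f(j) = 3
C = 0 (C = 6 - 6 = 0)
H(g, n) = g + (5 + n)²
J(K, N) = 35 (J(K, N) = (3 + (5 + 0)²) - 1*(-7) = (3 + 5²) + 7 = (3 + 25) + 7 = 28 + 7 = 35)
3236 + J(58, -23) = 3236 + 35 = 3271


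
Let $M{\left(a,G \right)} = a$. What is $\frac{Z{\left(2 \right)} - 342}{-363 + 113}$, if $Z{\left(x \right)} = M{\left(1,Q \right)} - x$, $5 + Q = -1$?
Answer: $\frac{343}{250} \approx 1.372$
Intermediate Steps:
$Q = -6$ ($Q = -5 - 1 = -6$)
$Z{\left(x \right)} = 1 - x$
$\frac{Z{\left(2 \right)} - 342}{-363 + 113} = \frac{\left(1 - 2\right) - 342}{-363 + 113} = \frac{\left(1 - 2\right) - 342}{-250} = \left(-1 - 342\right) \left(- \frac{1}{250}\right) = \left(-343\right) \left(- \frac{1}{250}\right) = \frac{343}{250}$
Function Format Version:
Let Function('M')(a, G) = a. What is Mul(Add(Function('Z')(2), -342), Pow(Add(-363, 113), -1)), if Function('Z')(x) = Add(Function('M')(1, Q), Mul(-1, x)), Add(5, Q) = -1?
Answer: Rational(343, 250) ≈ 1.3720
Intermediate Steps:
Q = -6 (Q = Add(-5, -1) = -6)
Function('Z')(x) = Add(1, Mul(-1, x))
Mul(Add(Function('Z')(2), -342), Pow(Add(-363, 113), -1)) = Mul(Add(Add(1, Mul(-1, 2)), -342), Pow(Add(-363, 113), -1)) = Mul(Add(Add(1, -2), -342), Pow(-250, -1)) = Mul(Add(-1, -342), Rational(-1, 250)) = Mul(-343, Rational(-1, 250)) = Rational(343, 250)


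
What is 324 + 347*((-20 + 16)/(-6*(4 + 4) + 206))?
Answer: 24902/79 ≈ 315.22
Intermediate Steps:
324 + 347*((-20 + 16)/(-6*(4 + 4) + 206)) = 324 + 347*(-4/(-6*8 + 206)) = 324 + 347*(-4/(-48 + 206)) = 324 + 347*(-4/158) = 324 + 347*(-4*1/158) = 324 + 347*(-2/79) = 324 - 694/79 = 24902/79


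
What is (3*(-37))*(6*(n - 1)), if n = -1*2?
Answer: 1998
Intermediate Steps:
n = -2
(3*(-37))*(6*(n - 1)) = (3*(-37))*(6*(-2 - 1)) = -666*(-3) = -111*(-18) = 1998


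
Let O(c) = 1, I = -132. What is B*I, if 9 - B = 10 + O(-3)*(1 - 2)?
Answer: 0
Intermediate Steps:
B = 0 (B = 9 - (10 + 1*(1 - 2)) = 9 - (10 + 1*(-1)) = 9 - (10 - 1) = 9 - 1*9 = 9 - 9 = 0)
B*I = 0*(-132) = 0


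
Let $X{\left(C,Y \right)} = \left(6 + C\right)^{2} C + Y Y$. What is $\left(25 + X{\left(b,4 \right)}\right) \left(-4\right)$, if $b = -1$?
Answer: $-64$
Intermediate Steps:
$X{\left(C,Y \right)} = Y^{2} + C \left(6 + C\right)^{2}$ ($X{\left(C,Y \right)} = C \left(6 + C\right)^{2} + Y^{2} = Y^{2} + C \left(6 + C\right)^{2}$)
$\left(25 + X{\left(b,4 \right)}\right) \left(-4\right) = \left(25 + \left(4^{2} - \left(6 - 1\right)^{2}\right)\right) \left(-4\right) = \left(25 + \left(16 - 5^{2}\right)\right) \left(-4\right) = \left(25 + \left(16 - 25\right)\right) \left(-4\right) = \left(25 - 9\right) \left(-4\right) = 16 \left(-4\right) = -64$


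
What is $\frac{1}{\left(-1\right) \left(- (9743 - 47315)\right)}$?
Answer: $- \frac{1}{37572} \approx -2.6616 \cdot 10^{-5}$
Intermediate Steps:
$\frac{1}{\left(-1\right) \left(- (9743 - 47315)\right)} = \frac{1}{\left(-1\right) \left(\left(-1\right) \left(-37572\right)\right)} = \frac{1}{\left(-1\right) 37572} = \frac{1}{-37572} = - \frac{1}{37572}$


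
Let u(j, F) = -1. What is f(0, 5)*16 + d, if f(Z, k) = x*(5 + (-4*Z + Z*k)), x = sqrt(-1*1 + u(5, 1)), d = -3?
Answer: -3 + 80*I*sqrt(2) ≈ -3.0 + 113.14*I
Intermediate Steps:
x = I*sqrt(2) (x = sqrt(-1*1 - 1) = sqrt(-1 - 1) = sqrt(-2) = I*sqrt(2) ≈ 1.4142*I)
f(Z, k) = I*sqrt(2)*(5 - 4*Z + Z*k) (f(Z, k) = (I*sqrt(2))*(5 + (-4*Z + Z*k)) = (I*sqrt(2))*(5 - 4*Z + Z*k) = I*sqrt(2)*(5 - 4*Z + Z*k))
f(0, 5)*16 + d = (I*sqrt(2)*(5 - 4*0 + 0*5))*16 - 3 = (I*sqrt(2)*(5 + 0 + 0))*16 - 3 = (I*sqrt(2)*5)*16 - 3 = (5*I*sqrt(2))*16 - 3 = 80*I*sqrt(2) - 3 = -3 + 80*I*sqrt(2)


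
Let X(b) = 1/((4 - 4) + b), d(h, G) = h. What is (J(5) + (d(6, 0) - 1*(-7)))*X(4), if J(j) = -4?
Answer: 9/4 ≈ 2.2500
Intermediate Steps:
X(b) = 1/b (X(b) = 1/(0 + b) = 1/b)
(J(5) + (d(6, 0) - 1*(-7)))*X(4) = (-4 + (6 - 1*(-7)))/4 = (-4 + (6 + 7))*(¼) = (-4 + 13)*(¼) = 9*(¼) = 9/4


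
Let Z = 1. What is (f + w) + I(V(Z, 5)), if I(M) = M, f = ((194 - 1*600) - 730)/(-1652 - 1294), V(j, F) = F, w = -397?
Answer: -576848/1473 ≈ -391.61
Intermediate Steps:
f = 568/1473 (f = ((194 - 600) - 730)/(-2946) = (-406 - 730)*(-1/2946) = -1136*(-1/2946) = 568/1473 ≈ 0.38561)
(f + w) + I(V(Z, 5)) = (568/1473 - 397) + 5 = -584213/1473 + 5 = -576848/1473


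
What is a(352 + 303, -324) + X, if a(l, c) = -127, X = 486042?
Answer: 485915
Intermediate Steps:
a(352 + 303, -324) + X = -127 + 486042 = 485915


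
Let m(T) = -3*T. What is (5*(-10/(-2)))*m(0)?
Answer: 0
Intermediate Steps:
(5*(-10/(-2)))*m(0) = (5*(-10/(-2)))*(-3*0) = (5*(-10*(-½)))*0 = (5*5)*0 = 25*0 = 0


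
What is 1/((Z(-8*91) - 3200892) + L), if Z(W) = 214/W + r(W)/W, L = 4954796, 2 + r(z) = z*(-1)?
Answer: 182/319210293 ≈ 5.7016e-7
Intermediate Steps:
r(z) = -2 - z (r(z) = -2 + z*(-1) = -2 - z)
Z(W) = 214/W + (-2 - W)/W
1/((Z(-8*91) - 3200892) + L) = 1/(((212 - (-8)*91)/((-8*91)) - 3200892) + 4954796) = 1/(((212 - 1*(-728))/(-728) - 3200892) + 4954796) = 1/((-(212 + 728)/728 - 3200892) + 4954796) = 1/((-1/728*940 - 3200892) + 4954796) = 1/((-235/182 - 3200892) + 4954796) = 1/(-582562579/182 + 4954796) = 1/(319210293/182) = 182/319210293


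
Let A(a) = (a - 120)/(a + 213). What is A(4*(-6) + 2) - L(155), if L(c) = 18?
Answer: -3580/191 ≈ -18.743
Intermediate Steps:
A(a) = (-120 + a)/(213 + a)
A(4*(-6) + 2) - L(155) = (-120 + (4*(-6) + 2))/(213 + (4*(-6) + 2)) - 1*18 = (-120 + (-24 + 2))/(213 + (-24 + 2)) - 18 = (-120 - 22)/(213 - 22) - 18 = -142/191 - 18 = -3580/191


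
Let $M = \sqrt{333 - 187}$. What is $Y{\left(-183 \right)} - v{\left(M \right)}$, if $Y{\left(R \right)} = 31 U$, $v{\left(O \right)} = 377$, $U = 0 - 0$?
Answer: $-377$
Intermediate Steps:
$M = \sqrt{146} \approx 12.083$
$U = 0$ ($U = 0 + 0 = 0$)
$Y{\left(R \right)} = 0$ ($Y{\left(R \right)} = 31 \cdot 0 = 0$)
$Y{\left(-183 \right)} - v{\left(M \right)} = 0 - 377 = -377$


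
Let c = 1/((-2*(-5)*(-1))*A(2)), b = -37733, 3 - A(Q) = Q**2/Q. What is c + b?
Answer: -377331/10 ≈ -37733.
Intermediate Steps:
A(Q) = 3 - Q (A(Q) = 3 - Q**2/Q = 3 - Q)
c = -1/10 (c = 1/((-2*(-5)*(-1))*(3 - 1*2)) = 1/((10*(-1))*(3 - 2)) = 1/(-10*1) = 1/(-10) = -1/10 ≈ -0.10000)
c + b = -1/10 - 37733 = -377331/10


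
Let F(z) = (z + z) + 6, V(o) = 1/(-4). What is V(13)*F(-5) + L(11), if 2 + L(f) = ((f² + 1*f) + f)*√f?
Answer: -1 + 143*√11 ≈ 473.28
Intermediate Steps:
V(o) = -¼
L(f) = -2 + √f*(f² + 2*f) (L(f) = -2 + ((f² + 1*f) + f)*√f = -2 + ((f² + f) + f)*√f = -2 + ((f + f²) + f)*√f = -2 + (f² + 2*f)*√f = -2 + √f*(f² + 2*f))
F(z) = 6 + 2*z (F(z) = 2*z + 6 = 6 + 2*z)
V(13)*F(-5) + L(11) = -(6 + 2*(-5))/4 + (-2 + 11^(5/2) + 2*11^(3/2)) = -(6 - 10)/4 + (-2 + 121*√11 + 2*(11*√11)) = -¼*(-4) + (-2 + 121*√11 + 22*√11) = 1 + (-2 + 143*√11) = -1 + 143*√11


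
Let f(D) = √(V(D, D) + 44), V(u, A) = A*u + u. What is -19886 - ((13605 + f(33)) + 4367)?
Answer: -37858 - √1166 ≈ -37892.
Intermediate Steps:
V(u, A) = u + A*u
f(D) = √(44 + D*(1 + D)) (f(D) = √(D*(1 + D) + 44) = √(44 + D*(1 + D)))
-19886 - ((13605 + f(33)) + 4367) = -19886 - ((13605 + √(44 + 33*(1 + 33))) + 4367) = -19886 - ((13605 + √(44 + 33*34)) + 4367) = -19886 - ((13605 + √(44 + 1122)) + 4367) = -19886 - ((13605 + √1166) + 4367) = -19886 - (17972 + √1166) = -19886 + (-17972 - √1166) = -37858 - √1166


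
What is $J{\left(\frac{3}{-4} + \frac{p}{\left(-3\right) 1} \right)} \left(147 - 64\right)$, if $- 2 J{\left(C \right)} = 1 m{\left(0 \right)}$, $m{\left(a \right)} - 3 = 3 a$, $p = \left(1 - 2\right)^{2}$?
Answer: $- \frac{249}{2} \approx -124.5$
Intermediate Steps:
$p = 1$ ($p = \left(-1\right)^{2} = 1$)
$m{\left(a \right)} = 3 + 3 a$
$J{\left(C \right)} = - \frac{3}{2}$ ($J{\left(C \right)} = - \frac{1 \left(3 + 3 \cdot 0\right)}{2} = - \frac{1 \left(3 + 0\right)}{2} = - \frac{1 \cdot 3}{2} = \left(- \frac{1}{2}\right) 3 = - \frac{3}{2}$)
$J{\left(\frac{3}{-4} + \frac{p}{\left(-3\right) 1} \right)} \left(147 - 64\right) = - \frac{3 \left(147 - 64\right)}{2} = \left(- \frac{3}{2}\right) 83 = - \frac{249}{2}$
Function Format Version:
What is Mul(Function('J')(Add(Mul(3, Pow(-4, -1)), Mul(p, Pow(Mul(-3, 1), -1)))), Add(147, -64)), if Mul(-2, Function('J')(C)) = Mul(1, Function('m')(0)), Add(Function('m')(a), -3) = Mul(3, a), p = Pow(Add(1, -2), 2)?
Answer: Rational(-249, 2) ≈ -124.50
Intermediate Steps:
p = 1 (p = Pow(-1, 2) = 1)
Function('m')(a) = Add(3, Mul(3, a))
Function('J')(C) = Rational(-3, 2) (Function('J')(C) = Mul(Rational(-1, 2), Mul(1, Add(3, Mul(3, 0)))) = Mul(Rational(-1, 2), Mul(1, Add(3, 0))) = Mul(Rational(-1, 2), Mul(1, 3)) = Mul(Rational(-1, 2), 3) = Rational(-3, 2))
Mul(Function('J')(Add(Mul(3, Pow(-4, -1)), Mul(p, Pow(Mul(-3, 1), -1)))), Add(147, -64)) = Mul(Rational(-3, 2), Add(147, -64)) = Mul(Rational(-3, 2), 83) = Rational(-249, 2)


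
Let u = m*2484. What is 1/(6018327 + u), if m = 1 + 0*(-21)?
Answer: 1/6020811 ≈ 1.6609e-7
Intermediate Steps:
m = 1 (m = 1 + 0 = 1)
u = 2484 (u = 1*2484 = 2484)
1/(6018327 + u) = 1/(6018327 + 2484) = 1/6020811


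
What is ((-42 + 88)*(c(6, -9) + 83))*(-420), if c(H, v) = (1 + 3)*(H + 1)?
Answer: -2144520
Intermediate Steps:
c(H, v) = 4 + 4*H (c(H, v) = 4*(1 + H) = 4 + 4*H)
((-42 + 88)*(c(6, -9) + 83))*(-420) = ((-42 + 88)*((4 + 4*6) + 83))*(-420) = (46*((4 + 24) + 83))*(-420) = (46*(28 + 83))*(-420) = (46*111)*(-420) = 5106*(-420) = -2144520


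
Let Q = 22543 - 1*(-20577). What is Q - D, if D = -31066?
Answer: 74186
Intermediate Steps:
Q = 43120 (Q = 22543 + 20577 = 43120)
Q - D = 43120 - 1*(-31066) = 43120 + 31066 = 74186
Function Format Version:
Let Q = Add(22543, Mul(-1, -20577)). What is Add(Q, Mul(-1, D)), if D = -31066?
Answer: 74186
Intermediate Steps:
Q = 43120 (Q = Add(22543, 20577) = 43120)
Add(Q, Mul(-1, D)) = Add(43120, Mul(-1, -31066)) = Add(43120, 31066) = 74186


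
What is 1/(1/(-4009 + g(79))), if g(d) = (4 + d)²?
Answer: 2880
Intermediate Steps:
1/(1/(-4009 + g(79))) = 1/(1/(-4009 + (4 + 79)²)) = 1/(1/(-4009 + 83²)) = 1/(1/(-4009 + 6889)) = 1/(1/2880) = 2880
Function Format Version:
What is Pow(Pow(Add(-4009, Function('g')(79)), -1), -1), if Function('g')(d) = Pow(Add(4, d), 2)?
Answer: 2880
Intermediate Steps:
Pow(Pow(Add(-4009, Function('g')(79)), -1), -1) = Pow(Pow(Add(-4009, Pow(Add(4, 79), 2)), -1), -1) = Pow(Pow(Add(-4009, Pow(83, 2)), -1), -1) = Pow(Pow(Add(-4009, 6889), -1), -1) = Pow(Pow(2880, -1), -1) = Pow(Rational(1, 2880), -1) = 2880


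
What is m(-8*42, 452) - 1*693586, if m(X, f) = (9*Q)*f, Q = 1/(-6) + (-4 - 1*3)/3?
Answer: -703756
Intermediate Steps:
Q = -5/2 (Q = 1*(-1/6) + (-4 - 3)*(1/3) = -1/6 - 7*1/3 = -1/6 - 7/3 = -5/2 ≈ -2.5000)
m(X, f) = -45*f/2 (m(X, f) = (9*(-5/2))*f = -45*f/2)
m(-8*42, 452) - 1*693586 = -45/2*452 - 1*693586 = -10170 - 693586 = -703756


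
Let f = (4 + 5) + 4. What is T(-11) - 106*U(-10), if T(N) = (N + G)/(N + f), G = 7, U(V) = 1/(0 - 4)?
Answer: 49/2 ≈ 24.500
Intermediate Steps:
U(V) = -1/4 (U(V) = 1/(-4) = -1/4)
f = 13 (f = 9 + 4 = 13)
T(N) = (7 + N)/(13 + N) (T(N) = (N + 7)/(N + 13) = (7 + N)/(13 + N))
T(-11) - 106*U(-10) = (7 - 11)/(13 - 11) - 106*(-1/4) = -4/2 + 53/2 = (1/2)*(-4) + 53/2 = -2 + 53/2 = 49/2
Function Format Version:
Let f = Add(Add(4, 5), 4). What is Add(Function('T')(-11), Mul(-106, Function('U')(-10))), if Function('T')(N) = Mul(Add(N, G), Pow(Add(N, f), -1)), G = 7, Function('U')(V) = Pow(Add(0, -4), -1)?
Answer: Rational(49, 2) ≈ 24.500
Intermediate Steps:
Function('U')(V) = Rational(-1, 4) (Function('U')(V) = Pow(-4, -1) = Rational(-1, 4))
f = 13 (f = Add(9, 4) = 13)
Function('T')(N) = Mul(Pow(Add(13, N), -1), Add(7, N)) (Function('T')(N) = Mul(Add(N, 7), Pow(Add(N, 13), -1)) = Mul(Add(7, N), Pow(Add(13, N), -1)) = Mul(Pow(Add(13, N), -1), Add(7, N)))
Add(Function('T')(-11), Mul(-106, Function('U')(-10))) = Add(Mul(Pow(Add(13, -11), -1), Add(7, -11)), Mul(-106, Rational(-1, 4))) = Add(Mul(Pow(2, -1), -4), Rational(53, 2)) = Add(Mul(Rational(1, 2), -4), Rational(53, 2)) = Add(-2, Rational(53, 2)) = Rational(49, 2)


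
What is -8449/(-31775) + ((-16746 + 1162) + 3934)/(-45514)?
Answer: 377363268/723103675 ≈ 0.52187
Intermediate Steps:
-8449/(-31775) + ((-16746 + 1162) + 3934)/(-45514) = -8449*(-1/31775) + (-15584 + 3934)*(-1/45514) = 8449/31775 - 11650*(-1/45514) = 8449/31775 + 5825/22757 = 377363268/723103675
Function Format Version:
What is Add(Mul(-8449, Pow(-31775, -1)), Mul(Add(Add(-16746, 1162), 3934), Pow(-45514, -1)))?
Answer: Rational(377363268, 723103675) ≈ 0.52187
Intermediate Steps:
Add(Mul(-8449, Pow(-31775, -1)), Mul(Add(Add(-16746, 1162), 3934), Pow(-45514, -1))) = Add(Mul(-8449, Rational(-1, 31775)), Mul(Add(-15584, 3934), Rational(-1, 45514))) = Add(Rational(8449, 31775), Mul(-11650, Rational(-1, 45514))) = Add(Rational(8449, 31775), Rational(5825, 22757)) = Rational(377363268, 723103675)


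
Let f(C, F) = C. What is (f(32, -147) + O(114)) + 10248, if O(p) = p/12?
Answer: 20579/2 ≈ 10290.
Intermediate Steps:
O(p) = p/12 (O(p) = p*(1/12) = p/12)
(f(32, -147) + O(114)) + 10248 = (32 + (1/12)*114) + 10248 = (32 + 19/2) + 10248 = 83/2 + 10248 = 20579/2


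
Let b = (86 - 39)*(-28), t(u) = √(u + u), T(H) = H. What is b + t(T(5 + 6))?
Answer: -1316 + √22 ≈ -1311.3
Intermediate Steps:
t(u) = √2*√u (t(u) = √(2*u) = √2*√u)
b = -1316 (b = 47*(-28) = -1316)
b + t(T(5 + 6)) = -1316 + √2*√(5 + 6) = -1316 + √2*√11 = -1316 + √22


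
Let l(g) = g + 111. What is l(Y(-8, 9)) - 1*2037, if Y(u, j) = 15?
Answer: -1911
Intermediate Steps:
l(g) = 111 + g
l(Y(-8, 9)) - 1*2037 = (111 + 15) - 1*2037 = 126 - 2037 = -1911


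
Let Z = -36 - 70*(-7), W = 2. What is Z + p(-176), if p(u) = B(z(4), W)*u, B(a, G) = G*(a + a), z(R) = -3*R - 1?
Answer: 9606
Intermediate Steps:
z(R) = -1 - 3*R
B(a, G) = 2*G*a (B(a, G) = G*(2*a) = 2*G*a)
Z = 454 (Z = -36 + 490 = 454)
p(u) = -52*u (p(u) = (2*2*(-1 - 3*4))*u = (2*2*(-1 - 12))*u = (2*2*(-13))*u = -52*u)
Z + p(-176) = 454 - 52*(-176) = 454 + 9152 = 9606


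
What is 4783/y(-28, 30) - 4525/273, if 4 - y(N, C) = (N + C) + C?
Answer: -204637/1092 ≈ -187.40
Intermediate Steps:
y(N, C) = 4 - N - 2*C (y(N, C) = 4 - ((N + C) + C) = 4 - ((C + N) + C) = 4 - (N + 2*C) = 4 + (-N - 2*C) = 4 - N - 2*C)
4783/y(-28, 30) - 4525/273 = 4783/(4 - 1*(-28) - 2*30) - 4525/273 = 4783/(4 + 28 - 60) - 4525*1/273 = 4783/(-28) - 4525/273 = 4783*(-1/28) - 4525/273 = -4783/28 - 4525/273 = -204637/1092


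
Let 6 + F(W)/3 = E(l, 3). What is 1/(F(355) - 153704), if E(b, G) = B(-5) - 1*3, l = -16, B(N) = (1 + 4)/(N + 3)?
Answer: -2/307477 ≈ -6.5046e-6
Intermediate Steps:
B(N) = 5/(3 + N)
E(b, G) = -11/2 (E(b, G) = 5/(3 - 5) - 1*3 = 5/(-2) - 3 = 5*(-1/2) - 3 = -5/2 - 3 = -11/2)
F(W) = -69/2 (F(W) = -18 + 3*(-11/2) = -18 - 33/2 = -69/2)
1/(F(355) - 153704) = 1/(-69/2 - 153704) = 1/(-307477/2) = -2/307477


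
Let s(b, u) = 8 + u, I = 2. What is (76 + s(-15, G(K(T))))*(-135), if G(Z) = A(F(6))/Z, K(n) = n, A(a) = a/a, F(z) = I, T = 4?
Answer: -45495/4 ≈ -11374.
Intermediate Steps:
F(z) = 2
A(a) = 1
G(Z) = 1/Z
(76 + s(-15, G(K(T))))*(-135) = (76 + (8 + 1/4))*(-135) = (76 + 33/4)*(-135) = (337/4)*(-135) = -45495/4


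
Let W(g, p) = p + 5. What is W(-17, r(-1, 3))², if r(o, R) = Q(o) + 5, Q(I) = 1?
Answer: 121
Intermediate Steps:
r(o, R) = 6 (r(o, R) = 1 + 5 = 6)
W(g, p) = 5 + p
W(-17, r(-1, 3))² = (5 + 6)² = 11² = 121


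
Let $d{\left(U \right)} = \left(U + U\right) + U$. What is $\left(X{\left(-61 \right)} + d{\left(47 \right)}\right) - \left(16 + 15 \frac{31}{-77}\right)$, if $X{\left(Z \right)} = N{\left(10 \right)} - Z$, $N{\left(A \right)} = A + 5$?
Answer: $\frac{15942}{77} \approx 207.04$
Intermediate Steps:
$N{\left(A \right)} = 5 + A$
$X{\left(Z \right)} = 15 - Z$ ($X{\left(Z \right)} = \left(5 + 10\right) - Z = 15 - Z$)
$d{\left(U \right)} = 3 U$ ($d{\left(U \right)} = 2 U + U = 3 U$)
$\left(X{\left(-61 \right)} + d{\left(47 \right)}\right) - \left(16 + 15 \frac{31}{-77}\right) = \left(\left(15 - -61\right) + 3 \cdot 47\right) - \left(16 + 15 \frac{31}{-77}\right) = \left(\left(15 + 61\right) + 141\right) - \left(16 + 15 \cdot 31 \left(- \frac{1}{77}\right)\right) = \left(76 + 141\right) - \frac{767}{77} = 217 + \left(-16 + \frac{465}{77}\right) = 217 - \frac{767}{77} = \frac{15942}{77}$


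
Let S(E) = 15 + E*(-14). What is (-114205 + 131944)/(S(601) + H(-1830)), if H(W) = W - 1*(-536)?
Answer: -657/359 ≈ -1.8301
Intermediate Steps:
H(W) = 536 + W (H(W) = W + 536 = 536 + W)
S(E) = 15 - 14*E
(-114205 + 131944)/(S(601) + H(-1830)) = (-114205 + 131944)/((15 - 14*601) + (536 - 1830)) = 17739/((15 - 8414) - 1294) = 17739/(-8399 - 1294) = 17739/(-9693) = 17739*(-1/9693) = -657/359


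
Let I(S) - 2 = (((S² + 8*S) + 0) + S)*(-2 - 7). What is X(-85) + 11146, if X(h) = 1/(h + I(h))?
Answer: 648953557/58223 ≈ 11146.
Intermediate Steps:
I(S) = 2 - 81*S - 9*S² (I(S) = 2 + (((S² + 8*S) + 0) + S)*(-2 - 7) = 2 + ((S² + 8*S) + S)*(-9) = 2 + (S² + 9*S)*(-9) = 2 + (-81*S - 9*S²) = 2 - 81*S - 9*S²)
X(h) = 1/(2 - 80*h - 9*h²) (X(h) = 1/(h + (2 - 81*h - 9*h²)) = 1/(2 - 80*h - 9*h²))
X(-85) + 11146 = -1/(-2 + 9*(-85)² + 80*(-85)) + 11146 = -1/(-2 + 9*7225 - 6800) + 11146 = -1/(-2 + 65025 - 6800) + 11146 = -1/58223 + 11146 = 648953557/58223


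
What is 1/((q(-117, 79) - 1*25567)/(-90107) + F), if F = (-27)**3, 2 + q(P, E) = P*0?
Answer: -90107/1773550512 ≈ -5.0806e-5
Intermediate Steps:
q(P, E) = -2 (q(P, E) = -2 + P*0 = -2 + 0 = -2)
F = -19683
1/((q(-117, 79) - 1*25567)/(-90107) + F) = 1/((-2 - 1*25567)/(-90107) - 19683) = 1/((-2 - 25567)*(-1/90107) - 19683) = 1/(-25569*(-1/90107) - 19683) = 1/(25569/90107 - 19683) = 1/(-1773550512/90107) = -90107/1773550512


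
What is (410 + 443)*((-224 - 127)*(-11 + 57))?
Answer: -13772538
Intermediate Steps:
(410 + 443)*((-224 - 127)*(-11 + 57)) = 853*(-351*46) = 853*(-16146) = -13772538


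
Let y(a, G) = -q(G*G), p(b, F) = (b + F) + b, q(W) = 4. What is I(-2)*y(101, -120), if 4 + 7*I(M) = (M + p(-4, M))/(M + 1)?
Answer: -32/7 ≈ -4.5714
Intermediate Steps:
p(b, F) = F + 2*b (p(b, F) = (F + b) + b = F + 2*b)
y(a, G) = -4 (y(a, G) = -1*4 = -4)
I(M) = -4/7 + (-8 + 2*M)/(7*(1 + M)) (I(M) = -4/7 + ((M + (M + 2*(-4)))/(M + 1))/7 = -4/7 + ((M + (M - 8))/(1 + M))/7 = -4/7 + ((M + (-8 + M))/(1 + M))/7 = -4/7 + ((-8 + 2*M)/(1 + M))/7 = -4/7 + (-8 + 2*M)/(7*(1 + M)))
I(-2)*y(101, -120) = (2*(-6 - 1*(-2))/(7*(1 - 2)))*(-4) = ((2/7)*(-6 + 2)/(-1))*(-4) = ((2/7)*(-1)*(-4))*(-4) = (8/7)*(-4) = -32/7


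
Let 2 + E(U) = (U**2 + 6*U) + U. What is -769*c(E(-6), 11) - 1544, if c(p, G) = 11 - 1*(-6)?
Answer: -14617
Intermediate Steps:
E(U) = -2 + U**2 + 7*U (E(U) = -2 + ((U**2 + 6*U) + U) = -2 + (U**2 + 7*U) = -2 + U**2 + 7*U)
c(p, G) = 17 (c(p, G) = 11 + 6 = 17)
-769*c(E(-6), 11) - 1544 = -769*17 - 1544 = -13073 - 1544 = -14617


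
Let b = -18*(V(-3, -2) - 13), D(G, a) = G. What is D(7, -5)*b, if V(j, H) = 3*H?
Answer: 2394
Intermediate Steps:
b = 342 (b = -18*(3*(-2) - 13) = -18*(-6 - 13) = -18*(-19) = 342)
D(7, -5)*b = 7*342 = 2394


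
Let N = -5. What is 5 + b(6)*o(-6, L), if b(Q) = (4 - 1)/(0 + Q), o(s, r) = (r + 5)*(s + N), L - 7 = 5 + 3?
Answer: -105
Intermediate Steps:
L = 15 (L = 7 + (5 + 3) = 7 + 8 = 15)
o(s, r) = (-5 + s)*(5 + r) (o(s, r) = (r + 5)*(s - 5) = (5 + r)*(-5 + s) = (-5 + s)*(5 + r))
b(Q) = 3/Q
5 + b(6)*o(-6, L) = 5 + (3/6)*(-25 - 5*15 + 5*(-6) + 15*(-6)) = 5 + (3*(1/6))*(-25 - 75 - 30 - 90) = 5 + (1/2)*(-220) = 5 - 110 = -105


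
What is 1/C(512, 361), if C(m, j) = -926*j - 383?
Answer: -1/334669 ≈ -2.9880e-6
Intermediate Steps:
C(m, j) = -383 - 926*j
1/C(512, 361) = 1/(-383 - 926*361) = 1/(-383 - 334286) = 1/(-334669) = -1/334669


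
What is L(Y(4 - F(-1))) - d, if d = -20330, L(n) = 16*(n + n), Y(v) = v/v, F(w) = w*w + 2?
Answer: 20362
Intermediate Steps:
F(w) = 2 + w**2 (F(w) = w**2 + 2 = 2 + w**2)
Y(v) = 1
L(n) = 32*n (L(n) = 16*(2*n) = 32*n)
L(Y(4 - F(-1))) - d = 32*1 - 1*(-20330) = 32 + 20330 = 20362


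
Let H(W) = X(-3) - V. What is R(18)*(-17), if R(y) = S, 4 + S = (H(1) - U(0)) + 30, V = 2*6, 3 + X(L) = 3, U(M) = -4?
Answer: -306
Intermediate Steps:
X(L) = 0 (X(L) = -3 + 3 = 0)
V = 12
H(W) = -12 (H(W) = 0 - 1*12 = 0 - 12 = -12)
S = 18 (S = -4 + ((-12 - 1*(-4)) + 30) = -4 + ((-12 + 4) + 30) = -4 + (-8 + 30) = -4 + 22 = 18)
R(y) = 18
R(18)*(-17) = 18*(-17) = -306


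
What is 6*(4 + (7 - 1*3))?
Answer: 48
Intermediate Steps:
6*(4 + (7 - 1*3)) = 6*(4 + (7 - 3)) = 6*(4 + 4) = 6*8 = 48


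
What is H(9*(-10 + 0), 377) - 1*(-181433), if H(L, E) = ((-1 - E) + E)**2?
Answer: 181434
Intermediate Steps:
H(L, E) = 1 (H(L, E) = (-1)**2 = 1)
H(9*(-10 + 0), 377) - 1*(-181433) = 1 - 1*(-181433) = 1 + 181433 = 181434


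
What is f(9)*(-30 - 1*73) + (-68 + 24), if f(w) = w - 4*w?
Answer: 2737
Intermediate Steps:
f(w) = -3*w
f(9)*(-30 - 1*73) + (-68 + 24) = (-3*9)*(-30 - 1*73) + (-68 + 24) = -27*(-30 - 73) - 44 = -27*(-103) - 44 = 2781 - 44 = 2737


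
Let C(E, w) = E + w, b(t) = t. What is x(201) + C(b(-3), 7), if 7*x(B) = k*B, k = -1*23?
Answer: -4595/7 ≈ -656.43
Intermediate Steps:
k = -23
x(B) = -23*B/7 (x(B) = (-23*B)/7 = -23*B/7)
x(201) + C(b(-3), 7) = -23/7*201 + (-3 + 7) = -4623/7 + 4 = -4595/7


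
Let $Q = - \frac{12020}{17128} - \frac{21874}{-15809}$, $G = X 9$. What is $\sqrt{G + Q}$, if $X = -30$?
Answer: $\frac{i \sqrt{1234149351625597506}}{67694138} \approx 16.411 i$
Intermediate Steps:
$G = -270$ ($G = \left(-30\right) 9 = -270$)
$Q = \frac{46158423}{67694138}$ ($Q = \left(-12020\right) \frac{1}{17128} - - \frac{21874}{15809} = - \frac{3005}{4282} + \frac{21874}{15809} = \frac{46158423}{67694138} \approx 0.68187$)
$\sqrt{G + Q} = \sqrt{-270 + \frac{46158423}{67694138}} = \sqrt{- \frac{18231258837}{67694138}} = \frac{i \sqrt{1234149351625597506}}{67694138}$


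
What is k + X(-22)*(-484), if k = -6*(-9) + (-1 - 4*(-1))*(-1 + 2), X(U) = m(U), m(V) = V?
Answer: 10705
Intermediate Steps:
X(U) = U
k = 57 (k = 54 + (-1 + 4)*1 = 54 + 3*1 = 54 + 3 = 57)
k + X(-22)*(-484) = 57 - 22*(-484) = 57 + 10648 = 10705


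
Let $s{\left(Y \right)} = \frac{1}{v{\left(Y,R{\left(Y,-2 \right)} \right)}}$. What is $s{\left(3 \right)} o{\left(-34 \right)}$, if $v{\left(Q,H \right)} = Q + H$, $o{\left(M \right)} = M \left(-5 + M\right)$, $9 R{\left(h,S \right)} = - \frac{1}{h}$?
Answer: $\frac{17901}{40} \approx 447.52$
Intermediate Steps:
$R{\left(h,S \right)} = - \frac{1}{9 h}$ ($R{\left(h,S \right)} = \frac{\left(-1\right) \frac{1}{h}}{9} = - \frac{1}{9 h}$)
$v{\left(Q,H \right)} = H + Q$
$s{\left(Y \right)} = \frac{1}{Y - \frac{1}{9 Y}}$ ($s{\left(Y \right)} = \frac{1}{- \frac{1}{9 Y} + Y} = \frac{1}{Y - \frac{1}{9 Y}}$)
$s{\left(3 \right)} o{\left(-34 \right)} = 9 \cdot 3 \frac{1}{-1 + 9 \cdot 3^{2}} \left(- 34 \left(-5 - 34\right)\right) = 9 \cdot 3 \frac{1}{-1 + 9 \cdot 9} \left(\left(-34\right) \left(-39\right)\right) = 9 \cdot 3 \frac{1}{-1 + 81} \cdot 1326 = 9 \cdot 3 \cdot \frac{1}{80} \cdot 1326 = \frac{27}{80} \cdot 1326 = \frac{17901}{40}$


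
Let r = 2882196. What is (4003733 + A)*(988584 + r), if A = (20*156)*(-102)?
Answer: 14265732594540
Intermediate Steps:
A = -318240 (A = 3120*(-102) = -318240)
(4003733 + A)*(988584 + r) = (4003733 - 318240)*(988584 + 2882196) = 3685493*3870780 = 14265732594540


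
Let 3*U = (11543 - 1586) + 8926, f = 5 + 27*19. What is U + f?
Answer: 20437/3 ≈ 6812.3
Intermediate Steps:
f = 518 (f = 5 + 513 = 518)
U = 18883/3 (U = ((11543 - 1586) + 8926)/3 = (9957 + 8926)/3 = (1/3)*18883 = 18883/3 ≈ 6294.3)
U + f = 18883/3 + 518 = 20437/3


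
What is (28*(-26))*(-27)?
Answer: 19656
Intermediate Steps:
(28*(-26))*(-27) = -728*(-27) = 19656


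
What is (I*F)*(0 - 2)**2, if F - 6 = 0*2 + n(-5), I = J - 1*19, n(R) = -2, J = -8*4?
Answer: -816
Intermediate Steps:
J = -32
I = -51 (I = -32 - 1*19 = -32 - 19 = -51)
F = 4 (F = 6 + (0*2 - 2) = 6 + (0 - 2) = 6 - 2 = 4)
(I*F)*(0 - 2)**2 = (-51*4)*(0 - 2)**2 = -204*(-2)**2 = -204*4 = -816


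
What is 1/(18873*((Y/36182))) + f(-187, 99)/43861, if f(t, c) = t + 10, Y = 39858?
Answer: -65779753658/16497000065637 ≈ -0.0039874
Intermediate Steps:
f(t, c) = 10 + t
1/(18873*((Y/36182))) + f(-187, 99)/43861 = 1/(18873*((39858/36182))) + (10 - 187)/43861 = 1/(18873*((39858*(1/36182)))) - 177*1/43861 = 1/(18873*(19929/18091)) - 177/43861 = (1/18873)*(18091/19929) - 177/43861 = 18091/376120017 - 177/43861 = -65779753658/16497000065637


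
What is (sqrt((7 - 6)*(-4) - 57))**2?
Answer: -61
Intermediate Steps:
(sqrt((7 - 6)*(-4) - 57))**2 = (sqrt(1*(-4) - 57))**2 = (sqrt(-4 - 57))**2 = (sqrt(-61))**2 = (I*sqrt(61))**2 = -61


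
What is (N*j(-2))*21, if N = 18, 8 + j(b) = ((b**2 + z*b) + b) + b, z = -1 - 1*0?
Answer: -2268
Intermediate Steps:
z = -1 (z = -1 + 0 = -1)
j(b) = -8 + b + b**2 (j(b) = -8 + (((b**2 - b) + b) + b) = -8 + (b**2 + b) = -8 + (b + b**2) = -8 + b + b**2)
(N*j(-2))*21 = (18*(-8 - 2 + (-2)**2))*21 = (18*(-8 - 2 + 4))*21 = (18*(-6))*21 = -108*21 = -2268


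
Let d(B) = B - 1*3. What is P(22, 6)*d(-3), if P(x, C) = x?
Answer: -132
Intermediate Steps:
d(B) = -3 + B (d(B) = B - 3 = -3 + B)
P(22, 6)*d(-3) = 22*(-3 - 3) = 22*(-6) = -132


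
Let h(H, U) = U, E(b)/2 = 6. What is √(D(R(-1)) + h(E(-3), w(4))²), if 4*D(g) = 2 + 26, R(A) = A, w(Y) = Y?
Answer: √23 ≈ 4.7958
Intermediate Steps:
E(b) = 12 (E(b) = 2*6 = 12)
D(g) = 7 (D(g) = (2 + 26)/4 = (¼)*28 = 7)
√(D(R(-1)) + h(E(-3), w(4))²) = √(7 + 4²) = √(7 + 16) = √23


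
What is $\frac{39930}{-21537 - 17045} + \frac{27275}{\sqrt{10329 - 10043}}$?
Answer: $- \frac{19965}{19291} + \frac{27275 \sqrt{286}}{286} \approx 1611.8$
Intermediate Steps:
$\frac{39930}{-21537 - 17045} + \frac{27275}{\sqrt{10329 - 10043}} = \frac{39930}{-21537 - 17045} + \frac{27275}{\sqrt{286}} = \frac{39930}{-38582} + 27275 \frac{\sqrt{286}}{286} = 39930 \left(- \frac{1}{38582}\right) + \frac{27275 \sqrt{286}}{286} = - \frac{19965}{19291} + \frac{27275 \sqrt{286}}{286}$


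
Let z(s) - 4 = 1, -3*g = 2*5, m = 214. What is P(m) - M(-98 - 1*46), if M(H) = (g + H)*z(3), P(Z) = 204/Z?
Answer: 236776/321 ≈ 737.62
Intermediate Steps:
g = -10/3 (g = -2*5/3 = -⅓*10 = -10/3 ≈ -3.3333)
z(s) = 5 (z(s) = 4 + 1 = 5)
M(H) = -50/3 + 5*H (M(H) = (-10/3 + H)*5 = -50/3 + 5*H)
P(m) - M(-98 - 1*46) = 204/214 - (-50/3 + 5*(-98 - 1*46)) = 204*(1/214) - (-50/3 + 5*(-98 - 46)) = 102/107 - (-50/3 + 5*(-144)) = 102/107 - (-50/3 - 720) = 102/107 - 1*(-2210/3) = 102/107 + 2210/3 = 236776/321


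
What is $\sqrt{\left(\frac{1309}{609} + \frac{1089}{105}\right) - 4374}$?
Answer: $\frac{8 i \sqrt{631870995}}{3045} \approx 66.042 i$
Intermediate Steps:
$\sqrt{\left(\frac{1309}{609} + \frac{1089}{105}\right) - 4374} = \sqrt{\left(1309 \cdot \frac{1}{609} + 1089 \cdot \frac{1}{105}\right) - 4374} = \sqrt{\left(\frac{187}{87} + \frac{363}{35}\right) - 4374} = \sqrt{\frac{38126}{3045} - 4374} = \sqrt{- \frac{13280704}{3045}} = \frac{8 i \sqrt{631870995}}{3045}$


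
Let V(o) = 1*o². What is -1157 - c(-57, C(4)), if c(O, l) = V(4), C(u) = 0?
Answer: -1173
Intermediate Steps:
V(o) = o²
c(O, l) = 16 (c(O, l) = 4² = 16)
-1157 - c(-57, C(4)) = -1157 - 1*16 = -1157 - 16 = -1173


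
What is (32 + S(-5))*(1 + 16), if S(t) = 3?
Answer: 595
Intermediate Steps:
(32 + S(-5))*(1 + 16) = (32 + 3)*(1 + 16) = 35*17 = 595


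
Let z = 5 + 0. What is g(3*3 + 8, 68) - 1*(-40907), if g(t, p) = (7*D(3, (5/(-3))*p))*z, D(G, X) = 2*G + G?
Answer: 41222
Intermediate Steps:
D(G, X) = 3*G
z = 5
g(t, p) = 315 (g(t, p) = (7*(3*3))*5 = (7*9)*5 = 63*5 = 315)
g(3*3 + 8, 68) - 1*(-40907) = 315 - 1*(-40907) = 315 + 40907 = 41222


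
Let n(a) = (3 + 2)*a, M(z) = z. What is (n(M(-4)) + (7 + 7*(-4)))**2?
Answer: 1681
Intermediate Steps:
n(a) = 5*a
(n(M(-4)) + (7 + 7*(-4)))**2 = (5*(-4) + (7 + 7*(-4)))**2 = (-20 + (7 - 28))**2 = (-20 - 21)**2 = (-41)**2 = 1681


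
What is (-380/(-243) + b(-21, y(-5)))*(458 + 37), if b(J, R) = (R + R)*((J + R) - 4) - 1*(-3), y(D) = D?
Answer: 4070495/27 ≈ 1.5076e+5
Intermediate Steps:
b(J, R) = 3 + 2*R*(-4 + J + R) (b(J, R) = (2*R)*(-4 + J + R) + 3 = 2*R*(-4 + J + R) + 3 = 3 + 2*R*(-4 + J + R))
(-380/(-243) + b(-21, y(-5)))*(458 + 37) = (-380/(-243) + (3 - 8*(-5) + 2*(-5)² + 2*(-21)*(-5)))*(458 + 37) = (-380*(-1/243) + (3 + 40 + 2*25 + 210))*495 = (380/243 + (3 + 40 + 50 + 210))*495 = (380/243 + 303)*495 = (74009/243)*495 = 4070495/27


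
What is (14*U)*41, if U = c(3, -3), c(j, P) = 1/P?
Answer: -574/3 ≈ -191.33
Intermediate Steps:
U = -1/3 (U = 1/(-3) = -1/3 ≈ -0.33333)
(14*U)*41 = (14*(-1/3))*41 = -14/3*41 = -574/3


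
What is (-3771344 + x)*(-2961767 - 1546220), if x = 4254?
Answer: 16981992747830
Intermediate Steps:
(-3771344 + x)*(-2961767 - 1546220) = (-3771344 + 4254)*(-2961767 - 1546220) = -3767090*(-4507987) = 16981992747830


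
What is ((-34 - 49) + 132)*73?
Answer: 3577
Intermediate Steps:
((-34 - 49) + 132)*73 = (-83 + 132)*73 = 49*73 = 3577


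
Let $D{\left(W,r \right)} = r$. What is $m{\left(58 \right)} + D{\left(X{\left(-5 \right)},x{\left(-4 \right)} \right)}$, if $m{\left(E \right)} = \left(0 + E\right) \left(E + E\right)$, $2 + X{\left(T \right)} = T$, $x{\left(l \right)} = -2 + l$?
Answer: $6722$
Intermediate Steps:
$X{\left(T \right)} = -2 + T$
$m{\left(E \right)} = 2 E^{2}$ ($m{\left(E \right)} = E 2 E = 2 E^{2}$)
$m{\left(58 \right)} + D{\left(X{\left(-5 \right)},x{\left(-4 \right)} \right)} = 2 \cdot 58^{2} - 6 = 2 \cdot 3364 - 6 = 6728 - 6 = 6722$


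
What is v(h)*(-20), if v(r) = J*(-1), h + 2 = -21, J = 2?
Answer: 40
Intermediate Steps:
h = -23 (h = -2 - 21 = -23)
v(r) = -2 (v(r) = 2*(-1) = -2)
v(h)*(-20) = -2*(-20) = 40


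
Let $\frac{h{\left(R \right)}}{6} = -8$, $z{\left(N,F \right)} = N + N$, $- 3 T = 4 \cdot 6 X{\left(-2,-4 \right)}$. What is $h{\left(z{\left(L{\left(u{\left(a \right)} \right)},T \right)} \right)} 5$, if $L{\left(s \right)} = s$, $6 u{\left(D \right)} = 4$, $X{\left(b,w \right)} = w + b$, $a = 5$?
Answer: $-240$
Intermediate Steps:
$X{\left(b,w \right)} = b + w$
$u{\left(D \right)} = \frac{2}{3}$ ($u{\left(D \right)} = \frac{1}{6} \cdot 4 = \frac{2}{3}$)
$T = 48$ ($T = - \frac{4 \cdot 6 \left(-2 - 4\right)}{3} = - \frac{24 \left(-6\right)}{3} = \left(- \frac{1}{3}\right) \left(-144\right) = 48$)
$z{\left(N,F \right)} = 2 N$
$h{\left(R \right)} = -48$ ($h{\left(R \right)} = 6 \left(-8\right) = -48$)
$h{\left(z{\left(L{\left(u{\left(a \right)} \right)},T \right)} \right)} 5 = \left(-48\right) 5 = -240$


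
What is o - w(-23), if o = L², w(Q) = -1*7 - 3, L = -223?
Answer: 49739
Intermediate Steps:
w(Q) = -10 (w(Q) = -7 - 3 = -10)
o = 49729 (o = (-223)² = 49729)
o - w(-23) = 49729 - 1*(-10) = 49729 + 10 = 49739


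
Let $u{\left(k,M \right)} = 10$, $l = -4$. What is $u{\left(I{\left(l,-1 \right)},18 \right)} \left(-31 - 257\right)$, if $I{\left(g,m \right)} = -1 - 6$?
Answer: $-2880$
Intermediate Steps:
$I{\left(g,m \right)} = -7$ ($I{\left(g,m \right)} = -1 - 6 = -7$)
$u{\left(I{\left(l,-1 \right)},18 \right)} \left(-31 - 257\right) = 10 \left(-31 - 257\right) = 10 \left(-288\right) = -2880$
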